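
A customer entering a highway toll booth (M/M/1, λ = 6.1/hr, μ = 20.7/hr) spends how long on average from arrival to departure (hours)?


W = 1/(μ−λ) = 1/(20.7 − 6.1) = 1/14.60 = 0.06849 hr

Final: 0.06849 hr


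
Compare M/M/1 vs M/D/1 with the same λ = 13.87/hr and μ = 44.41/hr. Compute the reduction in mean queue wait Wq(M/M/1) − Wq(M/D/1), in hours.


ρ = 13.87/44.41 = 0.3123
Wq(M/M/1) = ρ/(μ−λ) = 0.3123/30.54 = 0.01023 hr
Wq(M/D/1) = ρ/(2(μ−λ)) = 0.005113 hr
Savings = 0.01023 − 0.005113 = 0.005113 hr

Final: 0.005113 hr


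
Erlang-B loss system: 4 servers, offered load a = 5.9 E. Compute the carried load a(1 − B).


B(4,5.9) = 0.463101 (Erlang-B)
Carried load = a(1 − B) = 5.9·(1 − 0.463101) = 5.9·0.536899 = 3.1677 E

Final: 3.1677 Erlangs


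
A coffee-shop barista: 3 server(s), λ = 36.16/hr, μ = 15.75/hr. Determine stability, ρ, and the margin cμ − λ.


Total capacity cμ = 3·15.75 = 47.25/hr
ρ = λ/(cμ) = 36.16/47.25 = 0.7653
Stable ⇔ ρ < 1: YES
Spare capacity = cμ − λ = 47.25 − 36.16 = 11.09/hr

Final: ρ = 0.7653; stable; margin = 11.09/hr


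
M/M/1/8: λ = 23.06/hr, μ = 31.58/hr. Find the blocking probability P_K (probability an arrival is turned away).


ρ = λ/μ = 23.06/31.58 = 0.7302
P_K = (1−ρ)ρ^K/(1−ρ^(K+1)) = (0.2698·0.080831)/(1 − 0.059023)
= 0.021807/0.940977 = 0.023175

Final: 0.023175


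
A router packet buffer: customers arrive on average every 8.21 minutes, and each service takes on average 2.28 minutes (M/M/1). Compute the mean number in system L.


λ = 60/8.21 = 7.3082 /hr
μ = 60/2.28 = 26.3158 /hr
ρ = λ/μ = 7.3082/26.3158 = 0.2777
L = ρ/(1−ρ) = 0.2777/0.7223 = 0.3845

Final: 0.3845


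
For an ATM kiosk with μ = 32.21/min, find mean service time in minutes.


Mean service time = 1/μ = 1/32.21 minute = 0.03105 minute
In minutes: 0.03105 × 1 = 0.03105 min

Final: 0.03105 min


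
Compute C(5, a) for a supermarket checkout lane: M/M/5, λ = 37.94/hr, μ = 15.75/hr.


a = λ/μ = 2.4089; ρ = a/5 = 0.4818
P₀ = 0.088127 (from M/M/c formula)
C(c,a) = [a^c/(c!(1−ρ))]·P₀ = [81.11176/(120·0.5182)]·0.088127
= 1.30433·0.088127 = 0.114946

Final: 0.114946


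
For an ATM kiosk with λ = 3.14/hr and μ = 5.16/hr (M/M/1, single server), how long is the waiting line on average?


ρ = 3.14/5.16 = 0.6085
Lq = ρ²/(1−ρ) = 0.3703/0.3915 = 0.9459

Final: 0.9459


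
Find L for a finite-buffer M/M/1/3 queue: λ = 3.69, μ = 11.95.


ρ = 3.69/11.95 = 0.3088
L = ρ[1 − (K+1)ρ^K + Kρ^(K+1)] / [(1−ρ)(1−ρ^(K+1))]
Numerator: 0.3088·(1 − 4·0.029443 + 3·0.009091) = 0.280843
Denominator: (0.6912)·(0.990909) = 0.684929
L = 0.280843/0.684929 = 0.4100

Final: 0.4100


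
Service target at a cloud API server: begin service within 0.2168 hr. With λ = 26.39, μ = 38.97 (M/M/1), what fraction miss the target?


ρ = 26.39/38.97 = 0.6772
P(Wq > t) = ρ·e^{−(μ−λ)t} = 0.6772·e^{−2.7273}
= 0.6772·0.065393 = 0.044283

Final: 0.044283


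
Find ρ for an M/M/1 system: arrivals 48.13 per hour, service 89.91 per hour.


ρ = λ/μ = 48.13/89.91 = 0.5353

Final: 0.5353


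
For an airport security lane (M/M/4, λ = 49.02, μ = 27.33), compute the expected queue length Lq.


a = λ/μ = 1.7936; ρ = a/4 = 0.4484
P₀ = 0.162714
Lq = P₀·a^c·ρ / (c!·(1−ρ)²) = 0.162714·10.34987·0.4484/(24·0.30425)
= 0.10342

Final: 0.10342


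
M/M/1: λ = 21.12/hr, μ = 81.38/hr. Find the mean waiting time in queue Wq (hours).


ρ = 21.12/81.38 = 0.2595
Wq = ρ/(μ−λ) = 0.2595/(81.38 − 21.12) = 0.2595/60.26 = 0.004307 hr

Final: 0.004307 hr


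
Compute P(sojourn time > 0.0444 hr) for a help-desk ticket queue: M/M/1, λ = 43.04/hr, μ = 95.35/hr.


W ~ Exponential(μ−λ) for M/M/1.
μ − λ = 95.35 − 43.04 = 52.3100
P(W > t) = e^{−(μ−λ)t} = e^{−2.3226} = 0.098022

Final: 0.098022


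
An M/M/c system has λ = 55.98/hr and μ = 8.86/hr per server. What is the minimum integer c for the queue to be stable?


Stability requires cμ > λ ⇔ c > λ/μ.
λ/μ = 55.98/8.86 = 6.3183
Minimum integer c = ⌊6.3183⌋ + 1 = 7
Check: 7·8.86 = 62.02 > 55.98, while 6·8.86 = 53.16 ≤ 55.98

Final: 7 servers


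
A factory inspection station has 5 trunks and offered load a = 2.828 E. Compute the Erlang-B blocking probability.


B(c,a) = (a^c/c!) / Σ_{k=0}^{c} a^k/k!
a^5/5! = 1.507356
Σ terms (k=0..5): 1.00000 + 2.82800 + 3.99879 + 3.76953 + 2.66506 + 1.50736 = 15.768732
B = 1.507356/15.768732 = 0.095591

Final: 0.095591


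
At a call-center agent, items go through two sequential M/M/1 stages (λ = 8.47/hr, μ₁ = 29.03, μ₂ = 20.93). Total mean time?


Each node sees arrival rate λ = 8.47/hr (tandem ⇒ throughput preserved).
W₁ = 1/(μ₁−λ) = 1/(29.03−8.47) = 0.04864 hr
W₂ = 1/(μ₂−λ) = 1/(20.93−8.47) = 0.08026 hr
W_total = W₁ + W₂ = 0.04864 + 0.08026 = 0.12889 hr

Final: 0.12889 hr


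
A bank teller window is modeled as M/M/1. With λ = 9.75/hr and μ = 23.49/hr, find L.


ρ = λ/μ = 9.75/23.49 = 0.4151
L = ρ/(1−ρ) = 0.4151/(1 − 0.4151) = 0.4151/0.5849 = 0.7096

Final: 0.7096


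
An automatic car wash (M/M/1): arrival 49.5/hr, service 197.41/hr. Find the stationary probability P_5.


ρ = 49.5/197.41 = 0.2507
P_n = (1−ρ)·ρ^n = (1 − 0.2507)·0.2507^5 = 0.7493·0.0009912 = 0.0007427

Final: 0.0007427


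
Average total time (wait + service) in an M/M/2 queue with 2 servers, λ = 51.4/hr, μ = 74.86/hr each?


a = 0.6866; ρ = 0.3433; P₀ = 0.488862
Lq = P₀·a^c·ρ/(c!(1−ρ)²) = 0.09174
Wq = Lq/λ = 0.09174/51.4 = 0.001785 hr
W = Wq + 1/μ = 0.001785 + 0.01336 = 0.01514 hr

Final: 0.01514 hr


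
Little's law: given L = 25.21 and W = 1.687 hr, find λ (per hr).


λ = L/W = 25.21/1.687 = 14.9437 /hr

Final: 14.9437 /hr


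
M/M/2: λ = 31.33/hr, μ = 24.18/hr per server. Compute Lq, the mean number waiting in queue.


a = λ/μ = 1.2957; ρ = a/2 = 0.6478
P₀ = 0.213703
Lq = P₀·a^c·ρ / (c!·(1−ρ)²) = 0.213703·1.67884·0.6478/(2·0.12401)
= 0.93714

Final: 0.93714


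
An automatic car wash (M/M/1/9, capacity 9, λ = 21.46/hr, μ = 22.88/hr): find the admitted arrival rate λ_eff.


ρ = 0.9379; P_K = (1−ρ)ρ^9/(1−ρ^10) = 0.073697
λ_eff = λ(1 − P_K) = 21.46·(1 − 0.073697) = 21.46·0.926303 = 19.8785 /hr

Final: 19.8785 /hr


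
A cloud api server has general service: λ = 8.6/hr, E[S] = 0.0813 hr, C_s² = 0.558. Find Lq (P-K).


ρ = λ·E[S] = 8.6·0.0813 = 0.6992
Lq = ρ²(1+C_s²)/(2(1−ρ)) = 0.4889·(1+0.558)/(2·0.3008)
= 0.4889·1.5580/0.6016 = 1.26593

Final: 1.26593


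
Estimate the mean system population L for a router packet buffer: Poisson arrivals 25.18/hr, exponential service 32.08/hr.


ρ = λ/μ = 25.18/32.08 = 0.7849
L = ρ/(1−ρ) = 0.7849/(1 − 0.7849) = 0.7849/0.2151 = 3.6493

Final: 3.6493


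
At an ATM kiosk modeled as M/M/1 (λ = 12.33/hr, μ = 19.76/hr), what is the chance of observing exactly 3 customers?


ρ = 12.33/19.76 = 0.6240
P_n = (1−ρ)·ρ^n = (1 − 0.6240)·0.6240^3 = 0.3760·0.242956 = 0.091355

Final: 0.091355


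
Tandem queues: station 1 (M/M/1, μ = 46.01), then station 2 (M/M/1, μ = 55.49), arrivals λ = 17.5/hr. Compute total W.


Each node sees arrival rate λ = 17.5/hr (tandem ⇒ throughput preserved).
W₁ = 1/(μ₁−λ) = 1/(46.01−17.5) = 0.03508 hr
W₂ = 1/(μ₂−λ) = 1/(55.49−17.5) = 0.02632 hr
W_total = W₁ + W₂ = 0.03508 + 0.02632 = 0.06140 hr

Final: 0.06140 hr


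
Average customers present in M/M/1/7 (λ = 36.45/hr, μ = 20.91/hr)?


ρ = 36.45/20.91 = 1.7432
L = ρ[1 − (K+1)ρ^K + Kρ^(K+1)] / [(1−ρ)(1−ρ^(K+1))]
Numerator: 1.7432·(1 − 8·48.910770 + 7·85.260524) = 360.033107
Denominator: (-0.7432)·(-84.260524) = 62.621164
L = 360.033107/62.621164 = 5.7494

Final: 5.7494


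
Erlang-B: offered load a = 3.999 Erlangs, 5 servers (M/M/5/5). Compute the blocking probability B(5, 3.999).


B(c,a) = (a^c/c!) / Σ_{k=0}^{c} a^k/k!
a^5/5! = 8.522672
Σ terms (k=0..5): 1.00000 + 3.99900 + 7.99600 + 10.65867 + 10.65600 + 8.52267 = 42.832345
B = 8.522672/42.832345 = 0.198977

Final: 0.198977


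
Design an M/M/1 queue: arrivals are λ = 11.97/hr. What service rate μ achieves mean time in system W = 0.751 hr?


W = 1/(μ−λ) ⇒ μ − λ = 1/W = 1/0.751 = 1.3316
μ = λ + 1/W = 11.97 + 1.3316 = 13.3016 per hr

Final: 13.3016 /hr


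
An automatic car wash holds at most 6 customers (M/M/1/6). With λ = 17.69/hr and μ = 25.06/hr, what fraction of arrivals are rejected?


ρ = λ/μ = 17.69/25.06 = 0.7059
P_K = (1−ρ)ρ^K/(1−ρ^(K+1)) = (0.2941·0.123732)/(1 − 0.087343)
= 0.036389/0.912657 = 0.039871

Final: 0.039871


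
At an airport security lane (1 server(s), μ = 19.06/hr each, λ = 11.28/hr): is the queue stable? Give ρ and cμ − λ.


Total capacity cμ = 1·19.06 = 19.06/hr
ρ = λ/(cμ) = 11.28/19.06 = 0.5918
Stable ⇔ ρ < 1: YES
Spare capacity = cμ − λ = 19.06 − 11.28 = 7.78/hr

Final: ρ = 0.5918; stable; margin = 7.78/hr


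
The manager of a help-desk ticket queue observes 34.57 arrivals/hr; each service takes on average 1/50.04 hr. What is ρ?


ρ = λ/μ = 34.57/50.04 = 0.6908

Final: 0.6908


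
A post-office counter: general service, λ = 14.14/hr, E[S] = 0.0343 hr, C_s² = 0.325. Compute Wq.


ρ = λ·E[S] = 14.14·0.0343 = 0.4850
E[S²] = E[S]²(1+C_s²) = 0.0343²·(1+0.325) = 0.001559
Wq = λ·E[S²]/(2(1−ρ)) = 14.14·0.001559/(2·0.5150) = 0.02140 hr

Final: 0.02140 hr


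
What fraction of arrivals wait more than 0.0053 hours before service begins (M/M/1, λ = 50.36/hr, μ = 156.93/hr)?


ρ = 50.36/156.93 = 0.3209
P(Wq > t) = ρ·e^{−(μ−λ)t} = 0.3209·e^{−0.5648}
= 0.3209·0.568462 = 0.182424

Final: 0.182424


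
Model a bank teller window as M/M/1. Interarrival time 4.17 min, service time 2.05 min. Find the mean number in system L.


λ = 60/4.17 = 14.3885 /hr
μ = 60/2.05 = 29.2683 /hr
ρ = λ/μ = 14.3885/29.2683 = 0.4916
L = ρ/(1−ρ) = 0.4916/0.5084 = 0.9670

Final: 0.9670


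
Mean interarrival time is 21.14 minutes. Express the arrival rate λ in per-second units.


λ = 1/(interarrival time) in consistent units.
1 second = 0.0166667 min, so λ = 0.0166667/21.14 = 0.0007884 per second

Final: 0.0007884 /sec


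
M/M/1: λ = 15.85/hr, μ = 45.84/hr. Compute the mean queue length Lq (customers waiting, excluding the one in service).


ρ = 15.85/45.84 = 0.3458
Lq = ρ²/(1−ρ) = 0.1196/0.6542 = 0.1827

Final: 0.1827


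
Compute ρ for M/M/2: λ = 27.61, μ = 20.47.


ρ = λ/(cμ) = 27.61/(2·20.47) = 27.61/40.94 = 0.6744

Final: 0.6744


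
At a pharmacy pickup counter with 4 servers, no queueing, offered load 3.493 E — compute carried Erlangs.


B(4,3.493) = 0.259536 (Erlang-B)
Carried load = a(1 − B) = 3.493·(1 − 0.259536) = 3.493·0.740464 = 2.5864 E

Final: 2.5864 Erlangs


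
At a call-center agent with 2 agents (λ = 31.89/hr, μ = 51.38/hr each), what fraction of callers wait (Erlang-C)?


a = λ/μ = 0.6207; ρ = a/2 = 0.3103
P₀ = 0.526328 (from M/M/c formula)
C(c,a) = [a^c/(c!(1−ρ))]·P₀ = [0.38523/(2·0.6897)]·0.526328
= 0.27929·0.526328 = 0.146997

Final: 0.146997


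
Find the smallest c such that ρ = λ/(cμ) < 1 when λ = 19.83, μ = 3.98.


Stability requires cμ > λ ⇔ c > λ/μ.
λ/μ = 19.83/3.98 = 4.9824
Minimum integer c = ⌊4.9824⌋ + 1 = 5
Check: 5·3.98 = 19.90 > 19.83, while 4·3.98 = 15.92 ≤ 19.83

Final: 5 servers


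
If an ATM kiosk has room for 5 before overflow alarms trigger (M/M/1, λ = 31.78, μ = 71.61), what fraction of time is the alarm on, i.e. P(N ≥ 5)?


ρ = 31.78/71.61 = 0.4438
P(N ≥ n) = ρ^n = 0.4438^5 = 0.017215

Final: 0.017215


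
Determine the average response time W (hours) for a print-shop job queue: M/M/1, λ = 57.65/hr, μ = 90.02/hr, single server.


W = 1/(μ−λ) = 1/(90.02 − 57.65) = 1/32.37 = 0.03089 hr

Final: 0.03089 hr


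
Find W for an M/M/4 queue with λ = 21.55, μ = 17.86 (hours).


a = 1.2066; ρ = 0.3017; P₀ = 0.298169
Lq = P₀·a^c·ρ/(c!(1−ρ)²) = 0.01629
Wq = Lq/λ = 0.01629/21.55 = 0.0007558 hr
W = Wq + 1/μ = 0.0007558 + 0.05599 = 0.05675 hr

Final: 0.05675 hr


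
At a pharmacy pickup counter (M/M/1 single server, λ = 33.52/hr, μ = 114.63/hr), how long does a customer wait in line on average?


ρ = 33.52/114.63 = 0.2924
Wq = ρ/(μ−λ) = 0.2924/(114.63 − 33.52) = 0.2924/81.11 = 0.003605 hr

Final: 0.003605 hr


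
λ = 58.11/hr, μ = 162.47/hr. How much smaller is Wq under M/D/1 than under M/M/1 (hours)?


ρ = 58.11/162.47 = 0.3577
Wq(M/M/1) = ρ/(μ−λ) = 0.3577/104.36 = 0.003427 hr
Wq(M/D/1) = ρ/(2(μ−λ)) = 0.001714 hr
Savings = 0.003427 − 0.001714 = 0.001714 hr

Final: 0.001714 hr


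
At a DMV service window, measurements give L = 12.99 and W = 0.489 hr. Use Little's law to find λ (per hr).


λ = L/W = 12.99/0.489 = 26.5644 /hr

Final: 26.5644 /hr


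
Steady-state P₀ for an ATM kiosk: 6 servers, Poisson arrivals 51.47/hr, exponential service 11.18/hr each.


a = λ/μ = 51.47/11.18 = 4.6038; ρ = a/c = 0.7673
Σ_{k=0}^{5} a^k/k! (terms k=0..5) = 1.00000 + 4.60376 + 10.59729 + 16.26245 + 18.71709 + 17.23378 = 68.41436
Tail: a^6/(6!(1−ρ)) = 9520.81635/(720·0.2327) = 56.82401
P₀ = 1/(68.41436 + 56.82401) = 1/125.23836 = 0.007985

Final: 0.007985


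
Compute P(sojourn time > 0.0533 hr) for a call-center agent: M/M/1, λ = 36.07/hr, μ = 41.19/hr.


W ~ Exponential(μ−λ) for M/M/1.
μ − λ = 41.19 − 36.07 = 5.1200
P(W > t) = e^{−(μ−λ)t} = e^{−0.2729} = 0.761172

Final: 0.761172


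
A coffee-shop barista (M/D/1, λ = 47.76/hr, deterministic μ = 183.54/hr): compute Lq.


ρ = 47.76/183.54 = 0.2602
M/D/1: Lq = ρ²/(2(1−ρ)) = 0.06771/(2·0.7398) = 0.04576

Final: 0.04576


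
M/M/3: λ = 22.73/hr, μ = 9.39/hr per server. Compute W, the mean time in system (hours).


a = 2.4207; ρ = 0.8069; P₀ = 0.053786
Lq = P₀·a^c·ρ/(c!(1−ρ)²) = 2.75113
Wq = Lq/λ = 2.75113/22.73 = 0.12104 hr
W = Wq + 1/μ = 0.12104 + 0.10650 = 0.22753 hr

Final: 0.22753 hr


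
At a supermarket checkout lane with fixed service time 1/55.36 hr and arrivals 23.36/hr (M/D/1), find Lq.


ρ = 23.36/55.36 = 0.4220
M/D/1: Lq = ρ²/(2(1−ρ)) = 0.1781/(2·0.5780) = 0.15402

Final: 0.15402


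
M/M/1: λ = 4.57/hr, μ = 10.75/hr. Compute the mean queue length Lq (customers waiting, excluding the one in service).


ρ = 4.57/10.75 = 0.4251
Lq = ρ²/(1−ρ) = 0.1807/0.5749 = 0.3144

Final: 0.3144


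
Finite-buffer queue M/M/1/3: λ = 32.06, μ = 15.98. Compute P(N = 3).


ρ = λ/μ = 32.06/15.98 = 2.0063
P_K = (1−ρ)ρ^K/(1−ρ^(K+1)) = (-1.0063·8.075329)/(1 − 16.201192)
= -8.125863/-15.201192 = 0.534554

Final: 0.534554


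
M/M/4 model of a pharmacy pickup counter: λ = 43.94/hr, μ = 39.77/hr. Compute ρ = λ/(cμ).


ρ = λ/(cμ) = 43.94/(4·39.77) = 43.94/159.08 = 0.2762

Final: 0.2762


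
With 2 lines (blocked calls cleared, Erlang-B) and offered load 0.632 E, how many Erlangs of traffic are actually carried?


B(2,0.632) = 0.109030 (Erlang-B)
Carried load = a(1 − B) = 0.632·(1 − 0.109030) = 0.632·0.890970 = 0.5631 E

Final: 0.5631 Erlangs


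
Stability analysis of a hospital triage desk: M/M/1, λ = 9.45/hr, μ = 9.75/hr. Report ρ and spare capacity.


Total capacity cμ = 1·9.75 = 9.75/hr
ρ = λ/(cμ) = 9.45/9.75 = 0.9692
Stable ⇔ ρ < 1: YES
Spare capacity = cμ − λ = 9.75 − 9.45 = 0.30/hr

Final: ρ = 0.9692; stable; margin = 0.30/hr


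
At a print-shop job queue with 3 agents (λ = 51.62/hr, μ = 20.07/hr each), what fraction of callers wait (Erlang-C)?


a = λ/μ = 2.5720; ρ = a/3 = 0.8573
P₀ = 0.037375 (from M/M/c formula)
C(c,a) = [a^c/(c!(1−ρ))]·P₀ = [17.01421/(6·0.1427)]·0.037375
= 19.87633·0.037375 = 0.742876

Final: 0.742876


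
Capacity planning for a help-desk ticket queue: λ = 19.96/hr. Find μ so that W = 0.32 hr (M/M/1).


W = 1/(μ−λ) ⇒ μ − λ = 1/W = 1/0.32 = 3.1250
μ = λ + 1/W = 19.96 + 3.1250 = 23.0850 per hr

Final: 23.0850 /hr


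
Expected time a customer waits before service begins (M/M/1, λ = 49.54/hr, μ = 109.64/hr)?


ρ = 49.54/109.64 = 0.4518
Wq = ρ/(μ−λ) = 0.4518/(109.64 − 49.54) = 0.4518/60.10 = 0.007518 hr

Final: 0.007518 hr


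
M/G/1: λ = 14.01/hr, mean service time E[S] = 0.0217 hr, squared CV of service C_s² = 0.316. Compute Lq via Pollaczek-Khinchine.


ρ = λ·E[S] = 14.01·0.0217 = 0.3040
Lq = ρ²(1+C_s²)/(2(1−ρ)) = 0.09243·(1+0.316)/(2·0.6960)
= 0.09243·1.3160/1.3920 = 0.08738

Final: 0.08738


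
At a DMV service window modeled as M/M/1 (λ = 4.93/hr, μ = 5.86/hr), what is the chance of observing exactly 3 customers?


ρ = 4.93/5.86 = 0.8413
P_n = (1−ρ)·ρ^n = (1 − 0.8413)·0.8413^3 = 0.1587·0.595454 = 0.094500

Final: 0.094500


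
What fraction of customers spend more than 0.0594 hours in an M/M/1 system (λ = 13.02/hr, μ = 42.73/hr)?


W ~ Exponential(μ−λ) for M/M/1.
μ − λ = 42.73 − 13.02 = 29.7100
P(W > t) = e^{−(μ−λ)t} = e^{−1.7648} = 0.171225

Final: 0.171225


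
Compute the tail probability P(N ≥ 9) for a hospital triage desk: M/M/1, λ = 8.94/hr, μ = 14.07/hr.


ρ = 8.94/14.07 = 0.6354
P(N ≥ n) = ρ^n = 0.6354^9 = 0.016881

Final: 0.016881


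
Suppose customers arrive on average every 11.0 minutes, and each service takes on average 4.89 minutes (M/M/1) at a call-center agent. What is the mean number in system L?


λ = 60/11.0 = 5.4545 /hr
μ = 60/4.89 = 12.2699 /hr
ρ = λ/μ = 5.4545/12.2699 = 0.4445
L = ρ/(1−ρ) = 0.4445/0.5555 = 0.8003

Final: 0.8003


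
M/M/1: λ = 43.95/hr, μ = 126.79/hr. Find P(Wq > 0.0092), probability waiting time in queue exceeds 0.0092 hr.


ρ = 43.95/126.79 = 0.3466
P(Wq > t) = ρ·e^{−(μ−λ)t} = 0.3466·e^{−0.7621}
= 0.3466·0.466672 = 0.161765

Final: 0.161765


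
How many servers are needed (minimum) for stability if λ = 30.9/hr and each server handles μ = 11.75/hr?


Stability requires cμ > λ ⇔ c > λ/μ.
λ/μ = 30.9/11.75 = 2.6298
Minimum integer c = ⌊2.6298⌋ + 1 = 3
Check: 3·11.75 = 35.25 > 30.9, while 2·11.75 = 23.50 ≤ 30.9

Final: 3 servers


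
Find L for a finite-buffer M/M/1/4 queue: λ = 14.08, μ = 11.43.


ρ = 14.08/11.43 = 1.2318
L = ρ[1 − (K+1)ρ^K + Kρ^(K+1)] / [(1−ρ)(1−ρ^(K+1))]
Numerator: 1.2318·(1 − 5·2.302638 + 4·2.836496) = 1.025871
Denominator: (-0.2318)·(-1.836496) = 0.425784
L = 1.025871/0.425784 = 2.4094

Final: 2.4094


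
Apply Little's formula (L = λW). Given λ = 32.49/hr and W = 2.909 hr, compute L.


L = λW = 32.49·2.909 = 94.5134

Final: 94.5134


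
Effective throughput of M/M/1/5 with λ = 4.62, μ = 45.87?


ρ = 0.1007; P_K = (1−ρ)ρ^5/(1−ρ^6) = 0.000009321
λ_eff = λ(1 − P_K) = 4.62·(1 − 0.000009321) = 4.62·0.999991 = 4.6200 /hr

Final: 4.6200 /hr


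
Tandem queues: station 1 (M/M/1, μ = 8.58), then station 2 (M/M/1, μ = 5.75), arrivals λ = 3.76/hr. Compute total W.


Each node sees arrival rate λ = 3.76/hr (tandem ⇒ throughput preserved).
W₁ = 1/(μ₁−λ) = 1/(8.58−3.76) = 0.20747 hr
W₂ = 1/(μ₂−λ) = 1/(5.75−3.76) = 0.50251 hr
W_total = W₁ + W₂ = 0.20747 + 0.50251 = 0.70998 hr

Final: 0.70998 hr


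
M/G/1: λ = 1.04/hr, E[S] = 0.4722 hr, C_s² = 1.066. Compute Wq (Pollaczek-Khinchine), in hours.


ρ = λ·E[S] = 1.04·0.4722 = 0.4911
E[S²] = E[S]²(1+C_s²) = 0.4722²·(1+1.066) = 0.460662
Wq = λ·E[S²]/(2(1−ρ)) = 1.04·0.460662/(2·0.5089) = 0.47070 hr

Final: 0.47070 hr


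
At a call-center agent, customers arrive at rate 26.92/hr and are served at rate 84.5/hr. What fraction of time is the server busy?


ρ = λ/μ = 26.92/84.5 = 0.3186

Final: 0.3186


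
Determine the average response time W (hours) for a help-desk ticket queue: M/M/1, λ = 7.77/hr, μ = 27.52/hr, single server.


W = 1/(μ−λ) = 1/(27.52 − 7.77) = 1/19.75 = 0.05063 hr

Final: 0.05063 hr


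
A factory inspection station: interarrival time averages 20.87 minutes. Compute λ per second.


λ = 1/(interarrival time) in consistent units.
1 second = 0.0166667 min, so λ = 0.0166667/20.87 = 0.0007986 per second

Final: 0.0007986 /sec


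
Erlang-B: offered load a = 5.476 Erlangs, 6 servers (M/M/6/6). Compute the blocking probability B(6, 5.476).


B(c,a) = (a^c/c!) / Σ_{k=0}^{c} a^k/k!
a^6/6! = 37.449683
Σ terms (k=0..6): 1.00000 + 5.47600 + 14.99329 + 27.36775 + 37.46645 + 41.03325 + 37.44968 = 164.786420
B = 37.449683/164.786420 = 0.227262

Final: 0.227262


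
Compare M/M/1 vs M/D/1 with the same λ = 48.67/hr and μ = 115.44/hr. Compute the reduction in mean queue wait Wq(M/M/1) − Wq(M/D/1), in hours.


ρ = 48.67/115.44 = 0.4216
Wq(M/M/1) = ρ/(μ−λ) = 0.4216/66.77 = 0.006314 hr
Wq(M/D/1) = ρ/(2(μ−λ)) = 0.003157 hr
Savings = 0.006314 − 0.003157 = 0.003157 hr

Final: 0.003157 hr


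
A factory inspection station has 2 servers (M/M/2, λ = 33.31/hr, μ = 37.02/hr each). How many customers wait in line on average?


a = λ/μ = 0.8998; ρ = a/2 = 0.4499
P₀ = 0.379413
Lq = P₀·a^c·ρ / (c!·(1−ρ)²) = 0.379413·0.80961·0.4499/(2·0.30262)
= 0.22833

Final: 0.22833


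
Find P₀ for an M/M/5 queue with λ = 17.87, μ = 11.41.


a = λ/μ = 17.87/11.41 = 1.5662; ρ = a/c = 0.3132
Σ_{k=0}^{4} a^k/k! (terms k=0..4) = 1.00000 + 1.56617 + 1.22644 + 0.64027 + 0.25069 = 4.68358
Tail: a^5/(5!(1−ρ)) = 9.42312/(120·0.6868) = 0.11434
P₀ = 1/(4.68358 + 0.11434) = 1/4.79792 = 0.208423

Final: 0.208423


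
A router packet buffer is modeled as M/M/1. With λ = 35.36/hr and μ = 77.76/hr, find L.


ρ = λ/μ = 35.36/77.76 = 0.4547
L = ρ/(1−ρ) = 0.4547/(1 − 0.4547) = 0.4547/0.5453 = 0.8340

Final: 0.8340


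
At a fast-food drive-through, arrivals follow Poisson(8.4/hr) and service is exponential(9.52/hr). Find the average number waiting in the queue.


ρ = 8.4/9.52 = 0.8824
Lq = ρ²/(1−ρ) = 0.7785/0.1176 = 6.6176

Final: 6.6176


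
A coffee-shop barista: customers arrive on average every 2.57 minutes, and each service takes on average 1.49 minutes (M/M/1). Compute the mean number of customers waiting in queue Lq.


λ = 60/2.57 = 23.3463 /hr
μ = 60/1.49 = 40.2685 /hr
ρ = λ/μ = 23.3463/40.2685 = 0.5798
Lq = ρ²/(1−ρ) = 0.3361/0.4202 = 0.7999

Final: 0.7999


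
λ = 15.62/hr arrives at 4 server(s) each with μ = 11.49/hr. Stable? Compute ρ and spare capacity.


Total capacity cμ = 4·11.49 = 45.96/hr
ρ = λ/(cμ) = 15.62/45.96 = 0.3399
Stable ⇔ ρ < 1: YES
Spare capacity = cμ − λ = 45.96 − 15.62 = 30.34/hr

Final: ρ = 0.3399; stable; margin = 30.34/hr


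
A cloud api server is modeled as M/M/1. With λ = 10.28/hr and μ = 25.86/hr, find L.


ρ = λ/μ = 10.28/25.86 = 0.3975
L = ρ/(1−ρ) = 0.3975/(1 − 0.3975) = 0.3975/0.6025 = 0.6598

Final: 0.6598


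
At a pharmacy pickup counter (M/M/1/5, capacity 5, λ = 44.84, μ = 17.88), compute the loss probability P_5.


ρ = λ/μ = 44.84/17.88 = 2.5078
P_K = (1−ρ)ρ^K/(1−ρ^(K+1)) = (-1.5078·99.195152)/(1 − 248.764576)
= -149.569424/-247.764576 = 0.603676

Final: 0.603676


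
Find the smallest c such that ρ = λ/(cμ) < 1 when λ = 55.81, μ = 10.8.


Stability requires cμ > λ ⇔ c > λ/μ.
λ/μ = 55.81/10.8 = 5.1676
Minimum integer c = ⌊5.1676⌋ + 1 = 6
Check: 6·10.8 = 64.80 > 55.81, while 5·10.8 = 54.00 ≤ 55.81

Final: 6 servers


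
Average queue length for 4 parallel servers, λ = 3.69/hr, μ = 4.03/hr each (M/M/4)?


a = λ/μ = 0.9156; ρ = a/4 = 0.2289
P₀ = 0.399880
Lq = P₀·a^c·ρ / (c!·(1−ρ)²) = 0.399880·0.70289·0.2289/(24·0.59458)
= 0.004509

Final: 0.004509


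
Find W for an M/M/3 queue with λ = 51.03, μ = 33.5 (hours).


a = 1.5233; ρ = 0.5078; P₀ = 0.204907
Lq = P₀·a^c·ρ/(c!(1−ρ)²) = 0.25296
Wq = Lq/λ = 0.25296/51.03 = 0.004957 hr
W = Wq + 1/μ = 0.004957 + 0.02985 = 0.03481 hr

Final: 0.03481 hr


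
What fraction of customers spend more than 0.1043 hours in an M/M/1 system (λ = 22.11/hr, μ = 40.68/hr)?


W ~ Exponential(μ−λ) for M/M/1.
μ − λ = 40.68 − 22.11 = 18.5700
P(W > t) = e^{−(μ−λ)t} = e^{−1.9369} = 0.144157

Final: 0.144157


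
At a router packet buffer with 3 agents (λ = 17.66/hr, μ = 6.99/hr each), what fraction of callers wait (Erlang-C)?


a = λ/μ = 2.5265; ρ = a/3 = 0.8422
P₀ = 0.042113 (from M/M/c formula)
C(c,a) = [a^c/(c!(1−ρ))]·P₀ = [16.12652/(6·0.1578)]·0.042113
= 17.02785·0.042113 = 0.717088

Final: 0.717088


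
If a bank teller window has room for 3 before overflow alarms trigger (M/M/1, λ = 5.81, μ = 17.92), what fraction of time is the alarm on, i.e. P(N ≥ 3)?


ρ = 5.81/17.92 = 0.3242
P(N ≥ n) = ρ^n = 0.3242^3 = 0.034081

Final: 0.034081


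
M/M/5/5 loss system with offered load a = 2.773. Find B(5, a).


B(c,a) = (a^c/c!) / Σ_{k=0}^{c} a^k/k!
a^5/5! = 1.366369
Σ terms (k=0..5): 1.00000 + 2.77300 + 3.84476 + 3.55384 + 2.46370 + 1.36637 = 15.001680
B = 1.366369/15.001680 = 0.091081

Final: 0.091081


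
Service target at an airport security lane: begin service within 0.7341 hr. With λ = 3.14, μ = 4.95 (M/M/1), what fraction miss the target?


ρ = 3.14/4.95 = 0.6343
P(Wq > t) = ρ·e^{−(μ−λ)t} = 0.6343·e^{−1.3287}
= 0.6343·0.264816 = 0.167984

Final: 0.167984


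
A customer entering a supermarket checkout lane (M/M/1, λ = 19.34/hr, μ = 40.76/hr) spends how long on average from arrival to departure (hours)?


W = 1/(μ−λ) = 1/(40.76 − 19.34) = 1/21.42 = 0.04669 hr

Final: 0.04669 hr


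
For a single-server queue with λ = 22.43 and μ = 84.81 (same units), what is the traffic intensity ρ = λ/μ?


ρ = λ/μ = 22.43/84.81 = 0.2645

Final: 0.2645


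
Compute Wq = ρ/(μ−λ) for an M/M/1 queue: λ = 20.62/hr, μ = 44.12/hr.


ρ = 20.62/44.12 = 0.4674
Wq = ρ/(μ−λ) = 0.4674/(44.12 − 20.62) = 0.4674/23.50 = 0.01989 hr

Final: 0.01989 hr


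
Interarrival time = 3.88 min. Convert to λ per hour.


λ = 1/(interarrival time) in consistent units.
1 hour = 60 min, so λ = 60/3.88 = 15.4639 per hour

Final: 15.4639 /hr


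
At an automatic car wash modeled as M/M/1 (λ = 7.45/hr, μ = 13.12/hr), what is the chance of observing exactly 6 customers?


ρ = 7.45/13.12 = 0.5678
P_n = (1−ρ)·ρ^n = (1 − 0.5678)·0.5678^6 = 0.4322·0.033522 = 0.014487

Final: 0.014487


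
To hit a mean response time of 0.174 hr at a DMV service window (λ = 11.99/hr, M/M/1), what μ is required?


W = 1/(μ−λ) ⇒ μ − λ = 1/W = 1/0.174 = 5.7471
μ = λ + 1/W = 11.99 + 5.7471 = 17.7371 per hr

Final: 17.7371 /hr


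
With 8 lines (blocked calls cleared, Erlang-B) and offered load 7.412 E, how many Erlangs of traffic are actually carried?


B(8,7.412) = 0.202443 (Erlang-B)
Carried load = a(1 − B) = 7.412·(1 − 0.202443) = 7.412·0.797557 = 5.9115 E

Final: 5.9115 Erlangs


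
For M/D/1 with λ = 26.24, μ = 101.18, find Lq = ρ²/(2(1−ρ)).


ρ = 26.24/101.18 = 0.2593
M/D/1: Lq = ρ²/(2(1−ρ)) = 0.06726/(2·0.7407) = 0.04540

Final: 0.04540


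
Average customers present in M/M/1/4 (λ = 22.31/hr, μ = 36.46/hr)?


ρ = 22.31/36.46 = 0.6119
L = ρ[1 − (K+1)ρ^K + Kρ^(K+1)] / [(1−ρ)(1−ρ^(K+1))]
Numerator: 0.6119·(1 − 5·0.140195 + 4·0.085786) = 0.392945
Denominator: (0.3881)·(0.914214) = 0.354803
L = 0.392945/0.354803 = 1.1075

Final: 1.1075


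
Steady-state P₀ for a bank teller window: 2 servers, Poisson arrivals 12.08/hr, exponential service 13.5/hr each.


a = λ/μ = 12.08/13.5 = 0.8948; ρ = a/c = 0.4474
Σ_{k=0}^{1} a^k/k! (terms k=0..1) = 1.00000 + 0.89481 = 1.89481
Tail: a^2/(2!(1−ρ)) = 0.80069/(2·0.5526) = 0.72449
P₀ = 1/(1.89481 + 0.72449) = 1/2.61930 = 0.381781

Final: 0.381781


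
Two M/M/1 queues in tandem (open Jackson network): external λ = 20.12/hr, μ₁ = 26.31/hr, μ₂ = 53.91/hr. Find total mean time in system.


Each node sees arrival rate λ = 20.12/hr (tandem ⇒ throughput preserved).
W₁ = 1/(μ₁−λ) = 1/(26.31−20.12) = 0.16155 hr
W₂ = 1/(μ₂−λ) = 1/(53.91−20.12) = 0.02959 hr
W_total = W₁ + W₂ = 0.16155 + 0.02959 = 0.19115 hr

Final: 0.19115 hr


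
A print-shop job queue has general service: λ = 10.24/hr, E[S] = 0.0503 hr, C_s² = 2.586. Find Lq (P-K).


ρ = λ·E[S] = 10.24·0.0503 = 0.5151
Lq = ρ²(1+C_s²)/(2(1−ρ)) = 0.2653·(1+2.586)/(2·0.4849)
= 0.2653·3.5860/0.9699 = 0.98093

Final: 0.98093


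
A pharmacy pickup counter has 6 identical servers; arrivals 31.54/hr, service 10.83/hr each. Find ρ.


ρ = λ/(cμ) = 31.54/(6·10.83) = 31.54/64.98 = 0.4854

Final: 0.4854


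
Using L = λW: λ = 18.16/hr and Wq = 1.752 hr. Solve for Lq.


Lq = λWq = 18.16·1.752 = 31.8163

Final: 31.8163


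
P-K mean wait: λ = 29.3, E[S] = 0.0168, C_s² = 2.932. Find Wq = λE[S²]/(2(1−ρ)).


ρ = λ·E[S] = 29.3·0.0168 = 0.4922
E[S²] = E[S]²(1+C_s²) = 0.0168²·(1+2.932) = 0.001110
Wq = λ·E[S²]/(2(1−ρ)) = 29.3·0.001110/(2·0.5078) = 0.03202 hr

Final: 0.03202 hr


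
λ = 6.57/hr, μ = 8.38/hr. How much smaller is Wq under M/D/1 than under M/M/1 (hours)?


ρ = 6.57/8.38 = 0.7840
Wq(M/M/1) = ρ/(μ−λ) = 0.7840/1.81 = 0.43315 hr
Wq(M/D/1) = ρ/(2(μ−λ)) = 0.21658 hr
Savings = 0.43315 − 0.21658 = 0.21658 hr

Final: 0.21658 hr


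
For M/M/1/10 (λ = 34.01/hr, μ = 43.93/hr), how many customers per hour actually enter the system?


ρ = 0.7742; P_K = (1−ρ)ρ^10/(1−ρ^11) = 0.018579
λ_eff = λ(1 − P_K) = 34.01·(1 − 0.018579) = 34.01·0.981421 = 33.3781 /hr

Final: 33.3781 /hr


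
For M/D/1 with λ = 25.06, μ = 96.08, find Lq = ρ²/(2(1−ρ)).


ρ = 25.06/96.08 = 0.2608
M/D/1: Lq = ρ²/(2(1−ρ)) = 0.06803/(2·0.7392) = 0.04602

Final: 0.04602


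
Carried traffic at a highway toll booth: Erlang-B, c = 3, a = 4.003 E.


B(3,4.003) = 0.450975 (Erlang-B)
Carried load = a(1 − B) = 4.003·(1 − 0.450975) = 4.003·0.549025 = 2.1977 E

Final: 2.1977 Erlangs


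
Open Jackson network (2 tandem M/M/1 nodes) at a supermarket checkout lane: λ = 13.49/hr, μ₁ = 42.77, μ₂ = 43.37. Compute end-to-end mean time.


Each node sees arrival rate λ = 13.49/hr (tandem ⇒ throughput preserved).
W₁ = 1/(μ₁−λ) = 1/(42.77−13.49) = 0.03415 hr
W₂ = 1/(μ₂−λ) = 1/(43.37−13.49) = 0.03347 hr
W_total = W₁ + W₂ = 0.03415 + 0.03347 = 0.06762 hr

Final: 0.06762 hr


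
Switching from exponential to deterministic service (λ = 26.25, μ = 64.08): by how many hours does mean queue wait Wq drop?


ρ = 26.25/64.08 = 0.4096
Wq(M/M/1) = ρ/(μ−λ) = 0.4096/37.83 = 0.01083 hr
Wq(M/D/1) = ρ/(2(μ−λ)) = 0.005414 hr
Savings = 0.01083 − 0.005414 = 0.005414 hr

Final: 0.005414 hr


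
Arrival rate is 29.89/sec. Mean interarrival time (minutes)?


Mean interarrival time = 1/λ = 1/29.89 second = 0.03346 second
In minutes: 0.03346 × 0.0166667 = 0.0005576 min

Final: 0.0005576 min


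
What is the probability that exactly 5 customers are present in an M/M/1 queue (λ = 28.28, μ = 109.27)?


ρ = 28.28/109.27 = 0.2588
P_n = (1−ρ)·ρ^n = (1 − 0.2588)·0.2588^5 = 0.7412·0.001161 = 0.0008606

Final: 0.0008606


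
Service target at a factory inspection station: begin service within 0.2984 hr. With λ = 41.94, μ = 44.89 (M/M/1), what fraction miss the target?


ρ = 41.94/44.89 = 0.9343
P(Wq > t) = ρ·e^{−(μ−λ)t} = 0.9343·e^{−0.8803}
= 0.9343·0.414667 = 0.387416

Final: 0.387416


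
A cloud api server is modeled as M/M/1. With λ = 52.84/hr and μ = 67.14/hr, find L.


ρ = λ/μ = 52.84/67.14 = 0.7870
L = ρ/(1−ρ) = 0.7870/(1 − 0.7870) = 0.7870/0.2130 = 3.6951

Final: 3.6951


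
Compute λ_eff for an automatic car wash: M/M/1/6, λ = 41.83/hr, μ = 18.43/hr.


ρ = 2.2697; P_K = (1−ρ)ρ^6/(1−ρ^7) = 0.561216
λ_eff = λ(1 − P_K) = 41.83·(1 − 0.561216) = 41.83·0.438784 = 18.3543 /hr

Final: 18.3543 /hr


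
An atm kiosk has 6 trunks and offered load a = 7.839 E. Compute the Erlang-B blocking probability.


B(c,a) = (a^c/c!) / Σ_{k=0}^{c} a^k/k!
a^6/6! = 322.278616
Σ terms (k=0..6): 1.00000 + 7.83900 + 30.72496 + 80.28432 + 157.33720 + 246.67326 + 322.27862 = 846.137360
B = 322.278616/846.137360 = 0.380882

Final: 0.380882


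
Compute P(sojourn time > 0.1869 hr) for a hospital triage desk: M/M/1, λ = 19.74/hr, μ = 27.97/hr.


W ~ Exponential(μ−λ) for M/M/1.
μ − λ = 27.97 − 19.74 = 8.2300
P(W > t) = e^{−(μ−λ)t} = e^{−1.5382} = 0.214770

Final: 0.214770


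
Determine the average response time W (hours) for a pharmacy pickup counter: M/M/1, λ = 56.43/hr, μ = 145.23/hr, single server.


W = 1/(μ−λ) = 1/(145.23 − 56.43) = 1/88.80 = 0.01126 hr

Final: 0.01126 hr


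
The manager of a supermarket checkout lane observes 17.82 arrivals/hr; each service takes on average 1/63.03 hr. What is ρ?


ρ = λ/μ = 17.82/63.03 = 0.2827

Final: 0.2827


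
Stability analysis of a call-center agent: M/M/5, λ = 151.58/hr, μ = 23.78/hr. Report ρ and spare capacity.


Total capacity cμ = 5·23.78 = 118.90/hr
ρ = λ/(cμ) = 151.58/118.90 = 1.2749
Stable ⇔ ρ < 1: NO
Spare capacity = cμ − λ = 118.90 − 151.58 = -32.68/hr

Final: ρ = 1.2749; unstable; margin = -32.68/hr


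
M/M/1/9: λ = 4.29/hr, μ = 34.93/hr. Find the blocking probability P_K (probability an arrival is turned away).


ρ = λ/μ = 4.29/34.93 = 0.1228
P_K = (1−ρ)ρ^K/(1−ρ^(K+1)) = (0.8772·0.000000006358)/(1 − 7.809e-10)
= 0.000000005577/1.000000 = 0.000000005577

Final: 0.000000005577


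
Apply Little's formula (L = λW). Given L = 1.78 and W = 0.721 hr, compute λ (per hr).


λ = L/W = 1.78/0.721 = 2.4688 /hr

Final: 2.4688 /hr


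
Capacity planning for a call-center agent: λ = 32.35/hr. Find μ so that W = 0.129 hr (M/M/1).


W = 1/(μ−λ) ⇒ μ − λ = 1/W = 1/0.129 = 7.7519
μ = λ + 1/W = 32.35 + 7.7519 = 40.1019 per hr

Final: 40.1019 /hr


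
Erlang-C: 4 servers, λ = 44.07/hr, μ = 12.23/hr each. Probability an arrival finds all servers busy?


a = λ/μ = 3.6034; ρ = a/4 = 0.9009
P₀ = 0.011142 (from M/M/c formula)
C(c,a) = [a^c/(c!(1−ρ))]·P₀ = [168.60342/(24·0.09914)]·0.011142
= 70.85979·0.011142 = 0.789490

Final: 0.789490


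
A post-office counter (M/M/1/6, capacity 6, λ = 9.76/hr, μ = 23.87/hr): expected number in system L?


ρ = 9.76/23.87 = 0.4089
L = ρ[1 − (K+1)ρ^K + Kρ^(K+1)] / [(1−ρ)(1−ρ^(K+1))]
Numerator: 0.4089·(1 − 7·0.004673 + 6·0.001911) = 0.400194
Denominator: (0.5911)·(0.998089) = 0.589989
L = 0.400194/0.589989 = 0.6783

Final: 0.6783


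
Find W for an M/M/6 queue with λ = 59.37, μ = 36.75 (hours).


a = 1.6155; ρ = 0.2693; P₀ = 0.198710
Lq = P₀·a^c·ρ/(c!(1−ρ)²) = 0.002474
Wq = Lq/λ = 0.002474/59.37 = 0.00004167 hr
W = Wq + 1/μ = 0.00004167 + 0.02721 = 0.02725 hr

Final: 0.02725 hr


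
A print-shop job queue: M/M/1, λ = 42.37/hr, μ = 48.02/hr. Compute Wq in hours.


ρ = 42.37/48.02 = 0.8823
Wq = ρ/(μ−λ) = 0.8823/(48.02 − 42.37) = 0.8823/5.65 = 0.1562 hr

Final: 0.1562 hr


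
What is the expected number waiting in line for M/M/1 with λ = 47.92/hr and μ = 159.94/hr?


ρ = 47.92/159.94 = 0.2996
Lq = ρ²/(1−ρ) = 0.08977/0.7004 = 0.1282

Final: 0.1282


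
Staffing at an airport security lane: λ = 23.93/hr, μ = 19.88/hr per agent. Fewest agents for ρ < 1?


Stability requires cμ > λ ⇔ c > λ/μ.
λ/μ = 23.93/19.88 = 1.2037
Minimum integer c = ⌊1.2037⌋ + 1 = 2
Check: 2·19.88 = 39.76 > 23.93, while 1·19.88 = 19.88 ≤ 23.93

Final: 2 servers


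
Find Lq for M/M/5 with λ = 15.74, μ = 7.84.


a = λ/μ = 2.0077; ρ = a/5 = 0.4015
P₀ = 0.133284
Lq = P₀·a^c·ρ / (c!·(1−ρ)²) = 0.133284·32.61695·0.4015/(120·0.35817)
= 0.04061

Final: 0.04061


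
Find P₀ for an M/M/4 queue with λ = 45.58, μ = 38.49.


a = λ/μ = 45.58/38.49 = 1.1842; ρ = a/c = 0.2961
Σ_{k=0}^{3} a^k/k! (terms k=0..3) = 1.00000 + 1.18420 + 0.70117 + 0.27678 = 3.16215
Tail: a^4/(4!(1−ρ)) = 1.96655/(24·0.7039) = 0.11640
P₀ = 1/(3.16215 + 0.11640) = 1/3.27855 = 0.305013

Final: 0.305013


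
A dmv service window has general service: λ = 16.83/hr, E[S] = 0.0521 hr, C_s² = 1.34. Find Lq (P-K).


ρ = λ·E[S] = 16.83·0.0521 = 0.8768
Lq = ρ²(1+C_s²)/(2(1−ρ)) = 0.7689·(1+1.34)/(2·0.1232)
= 0.7689·2.3400/0.2463 = 7.30416

Final: 7.30416


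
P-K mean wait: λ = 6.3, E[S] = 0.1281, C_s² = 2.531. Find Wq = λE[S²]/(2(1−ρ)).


ρ = λ·E[S] = 6.3·0.1281 = 0.8070
E[S²] = E[S]²(1+C_s²) = 0.1281²·(1+2.531) = 0.057942
Wq = λ·E[S²]/(2(1−ρ)) = 6.3·0.057942/(2·0.1930) = 0.94584 hr

Final: 0.94584 hr


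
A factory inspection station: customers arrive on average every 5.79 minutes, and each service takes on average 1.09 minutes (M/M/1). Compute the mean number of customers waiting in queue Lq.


λ = 60/5.79 = 10.3627 /hr
μ = 60/1.09 = 55.0459 /hr
ρ = λ/μ = 10.3627/55.0459 = 0.1883
Lq = ρ²/(1−ρ) = 0.03544/0.8117 = 0.04366

Final: 0.04366


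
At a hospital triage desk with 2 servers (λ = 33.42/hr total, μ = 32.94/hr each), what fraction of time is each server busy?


ρ = λ/(cμ) = 33.42/(2·32.94) = 33.42/65.88 = 0.5073

Final: 0.5073


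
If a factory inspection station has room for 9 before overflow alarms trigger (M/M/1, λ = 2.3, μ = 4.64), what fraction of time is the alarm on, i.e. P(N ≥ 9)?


ρ = 2.3/4.64 = 0.4957
P(N ≥ n) = ρ^n = 0.4957^9 = 0.001807

Final: 0.001807


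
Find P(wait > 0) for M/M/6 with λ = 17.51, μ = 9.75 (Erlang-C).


a = λ/μ = 1.7959; ρ = a/6 = 0.2993
P₀ = 0.165851 (from M/M/c formula)
C(c,a) = [a^c/(c!(1−ρ))]·P₀ = [33.54974/(720·0.7007)]·0.165851
= 0.06650·0.165851 = 0.011029

Final: 0.011029


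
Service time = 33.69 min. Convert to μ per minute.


μ = 1/(service time) in consistent units.
1 minute = 1 min, so μ = 1/33.69 = 0.02968 per minute

Final: 0.02968 /min


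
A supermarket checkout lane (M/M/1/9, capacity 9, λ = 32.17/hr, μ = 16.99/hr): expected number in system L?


ρ = 32.17/16.99 = 1.8935
L = ρ[1 − (K+1)ρ^K + Kρ^(K+1)] / [(1−ρ)(1−ρ^(K+1))]
Numerator: 1.8935·(1 − 10·312.837739 + 9·592.347855) = 4172.733604
Denominator: (-0.8935)·(-591.347855) = 528.349643
L = 4172.733604/528.349643 = 7.8977

Final: 7.8977


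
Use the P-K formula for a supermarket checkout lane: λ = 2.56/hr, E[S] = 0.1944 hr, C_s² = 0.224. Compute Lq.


ρ = λ·E[S] = 2.56·0.1944 = 0.4977
Lq = ρ²(1+C_s²)/(2(1−ρ)) = 0.2477·(1+0.224)/(2·0.5023)
= 0.2477·1.2240/1.0047 = 0.30174

Final: 0.30174


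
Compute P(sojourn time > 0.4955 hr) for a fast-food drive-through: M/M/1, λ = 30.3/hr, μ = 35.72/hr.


W ~ Exponential(μ−λ) for M/M/1.
μ − λ = 35.72 − 30.3 = 5.4200
P(W > t) = e^{−(μ−λ)t} = e^{−2.6856} = 0.068180

Final: 0.068180


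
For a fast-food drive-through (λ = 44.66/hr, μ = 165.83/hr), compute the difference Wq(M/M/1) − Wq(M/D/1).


ρ = 44.66/165.83 = 0.2693
Wq(M/M/1) = ρ/(μ−λ) = 0.2693/121.17 = 0.002223 hr
Wq(M/D/1) = ρ/(2(μ−λ)) = 0.001111 hr
Savings = 0.002223 − 0.001111 = 0.001111 hr

Final: 0.001111 hr


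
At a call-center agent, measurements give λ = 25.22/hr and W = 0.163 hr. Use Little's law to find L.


L = λW = 25.22·0.163 = 4.1109

Final: 4.1109


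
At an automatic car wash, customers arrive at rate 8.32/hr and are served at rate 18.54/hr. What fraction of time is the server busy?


ρ = λ/μ = 8.32/18.54 = 0.4488

Final: 0.4488
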